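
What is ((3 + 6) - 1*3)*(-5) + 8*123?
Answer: 954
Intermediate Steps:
((3 + 6) - 1*3)*(-5) + 8*123 = (9 - 3)*(-5) + 984 = 6*(-5) + 984 = -30 + 984 = 954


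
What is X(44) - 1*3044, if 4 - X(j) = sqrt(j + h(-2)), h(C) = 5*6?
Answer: -3040 - sqrt(74) ≈ -3048.6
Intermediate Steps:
h(C) = 30
X(j) = 4 - sqrt(30 + j) (X(j) = 4 - sqrt(j + 30) = 4 - sqrt(30 + j))
X(44) - 1*3044 = (4 - sqrt(30 + 44)) - 1*3044 = (4 - sqrt(74)) - 3044 = -3040 - sqrt(74)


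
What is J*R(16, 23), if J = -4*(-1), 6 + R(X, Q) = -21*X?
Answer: -1368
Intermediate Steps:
R(X, Q) = -6 - 21*X
J = 4
J*R(16, 23) = 4*(-6 - 21*16) = 4*(-6 - 336) = 4*(-342) = -1368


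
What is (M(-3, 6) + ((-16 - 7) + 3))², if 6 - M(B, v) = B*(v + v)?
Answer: 484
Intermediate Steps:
M(B, v) = 6 - 2*B*v (M(B, v) = 6 - B*(v + v) = 6 - B*2*v = 6 - 2*B*v)
(M(-3, 6) + ((-16 - 7) + 3))² = ((6 - 2*(-3)*6) + ((-16 - 7) + 3))² = ((6 + 36) + (-23 + 3))² = (42 - 20)² = 22² = 484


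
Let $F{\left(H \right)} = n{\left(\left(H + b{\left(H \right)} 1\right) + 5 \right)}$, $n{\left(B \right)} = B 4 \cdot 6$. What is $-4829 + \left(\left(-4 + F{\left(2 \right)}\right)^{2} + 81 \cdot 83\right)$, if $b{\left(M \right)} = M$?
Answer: $46838$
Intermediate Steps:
$n{\left(B \right)} = 24 B$ ($n{\left(B \right)} = 4 B 6 = 24 B$)
$F{\left(H \right)} = 120 + 48 H$ ($F{\left(H \right)} = 24 \left(\left(H + H 1\right) + 5\right) = 24 \left(\left(H + H\right) + 5\right) = 24 \left(2 H + 5\right) = 24 \left(5 + 2 H\right) = 120 + 48 H$)
$-4829 + \left(\left(-4 + F{\left(2 \right)}\right)^{2} + 81 \cdot 83\right) = -4829 + \left(\left(-4 + \left(120 + 48 \cdot 2\right)\right)^{2} + 81 \cdot 83\right) = -4829 + \left(\left(-4 + \left(120 + 96\right)\right)^{2} + 6723\right) = -4829 + \left(\left(-4 + 216\right)^{2} + 6723\right) = -4829 + \left(212^{2} + 6723\right) = -4829 + \left(44944 + 6723\right) = -4829 + 51667 = 46838$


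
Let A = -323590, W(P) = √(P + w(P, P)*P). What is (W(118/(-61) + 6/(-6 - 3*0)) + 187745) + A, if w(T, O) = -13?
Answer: -135845 + 2*√32757/61 ≈ -1.3584e+5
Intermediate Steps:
W(P) = 2*√3*√(-P) (W(P) = √(P - 13*P) = √(-12*P) = 2*√3*√(-P))
(W(118/(-61) + 6/(-6 - 3*0)) + 187745) + A = (2*√3*√(-(118/(-61) + 6/(-6 - 3*0))) + 187745) - 323590 = (2*√3*√(-(118*(-1/61) + 6/(-6 + 0))) + 187745) - 323590 = (2*√3*√(-(-118/61 + 6/(-6))) + 187745) - 323590 = (2*√3*√(-(-118/61 + 6*(-⅙))) + 187745) - 323590 = (2*√3*√(-(-118/61 - 1)) + 187745) - 323590 = (2*√3*√(-1*(-179/61)) + 187745) - 323590 = (2*√3*√(179/61) + 187745) - 323590 = (2*√3*(√10919/61) + 187745) - 323590 = (2*√32757/61 + 187745) - 323590 = (187745 + 2*√32757/61) - 323590 = -135845 + 2*√32757/61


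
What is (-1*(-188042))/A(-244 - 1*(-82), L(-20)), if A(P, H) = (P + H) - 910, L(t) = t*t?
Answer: -94021/336 ≈ -279.82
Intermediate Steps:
L(t) = t**2
A(P, H) = -910 + H + P (A(P, H) = (H + P) - 910 = -910 + H + P)
(-1*(-188042))/A(-244 - 1*(-82), L(-20)) = (-1*(-188042))/(-910 + (-20)**2 + (-244 - 1*(-82))) = 188042/(-910 + 400 + (-244 + 82)) = 188042/(-910 + 400 - 162) = 188042/(-672) = 188042*(-1/672) = -94021/336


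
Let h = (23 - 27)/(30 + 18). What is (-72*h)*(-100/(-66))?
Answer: 100/11 ≈ 9.0909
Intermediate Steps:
h = -1/12 (h = -4/48 = -4*1/48 = -1/12 ≈ -0.083333)
(-72*h)*(-100/(-66)) = (-72*(-1/12))*(-100/(-66)) = 6*(-100*(-1/66)) = 6*(50/33) = 100/11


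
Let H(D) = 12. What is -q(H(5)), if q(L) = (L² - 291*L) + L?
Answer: 3336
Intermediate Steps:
q(L) = L² - 290*L
-q(H(5)) = -12*(-290 + 12) = -12*(-278) = -1*(-3336) = 3336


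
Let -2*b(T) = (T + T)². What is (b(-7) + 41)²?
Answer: 3249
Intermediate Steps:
b(T) = -2*T² (b(T) = -(T + T)²/2 = -4*T²/2 = -2*T²)
(b(-7) + 41)² = (-2*(-7)² + 41)² = (-2*49 + 41)² = (-98 + 41)² = (-57)² = 3249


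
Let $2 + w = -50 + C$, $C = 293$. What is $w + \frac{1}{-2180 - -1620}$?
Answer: $\frac{134959}{560} \approx 241.0$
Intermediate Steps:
$w = 241$ ($w = -2 + \left(-50 + 293\right) = -2 + 243 = 241$)
$w + \frac{1}{-2180 - -1620} = 241 + \frac{1}{-2180 - -1620} = 241 + \frac{1}{-2180 + 1620} = 241 + \frac{1}{-560} = 241 - \frac{1}{560} = \frac{134959}{560}$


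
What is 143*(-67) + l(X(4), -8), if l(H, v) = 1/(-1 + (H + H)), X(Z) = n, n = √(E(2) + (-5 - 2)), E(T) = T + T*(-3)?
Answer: -431146/45 - 2*I*√11/45 ≈ -9581.0 - 0.14741*I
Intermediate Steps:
E(T) = -2*T (E(T) = T - 3*T = -2*T)
n = I*√11 (n = √(-2*2 + (-5 - 2)) = √(-4 - 7) = √(-11) = I*√11 ≈ 3.3166*I)
X(Z) = I*√11
l(H, v) = 1/(-1 + 2*H)
143*(-67) + l(X(4), -8) = 143*(-67) + 1/(-1 + 2*(I*√11)) = -9581 + 1/(-1 + 2*I*√11)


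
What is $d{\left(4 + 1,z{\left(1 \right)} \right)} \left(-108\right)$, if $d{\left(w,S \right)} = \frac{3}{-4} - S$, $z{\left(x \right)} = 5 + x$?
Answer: $729$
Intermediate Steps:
$d{\left(w,S \right)} = - \frac{3}{4} - S$ ($d{\left(w,S \right)} = 3 \left(- \frac{1}{4}\right) - S = - \frac{3}{4} - S$)
$d{\left(4 + 1,z{\left(1 \right)} \right)} \left(-108\right) = \left(- \frac{3}{4} - \left(5 + 1\right)\right) \left(-108\right) = \left(- \frac{3}{4} - 6\right) \left(-108\right) = \left(- \frac{27}{4}\right) \left(-108\right) = 729$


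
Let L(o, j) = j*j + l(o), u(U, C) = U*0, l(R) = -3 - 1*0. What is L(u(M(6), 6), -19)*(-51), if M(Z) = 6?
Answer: -18258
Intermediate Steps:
l(R) = -3 (l(R) = -3 + 0 = -3)
u(U, C) = 0
L(o, j) = -3 + j**2 (L(o, j) = j*j - 3 = j**2 - 3 = -3 + j**2)
L(u(M(6), 6), -19)*(-51) = (-3 + (-19)**2)*(-51) = (-3 + 361)*(-51) = 358*(-51) = -18258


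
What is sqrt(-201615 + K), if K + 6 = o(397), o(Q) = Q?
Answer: 2*I*sqrt(50306) ≈ 448.58*I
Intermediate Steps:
K = 391 (K = -6 + 397 = 391)
sqrt(-201615 + K) = sqrt(-201615 + 391) = sqrt(-201224) = 2*I*sqrt(50306)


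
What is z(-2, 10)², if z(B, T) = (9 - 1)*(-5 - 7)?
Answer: 9216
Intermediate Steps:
z(B, T) = -96 (z(B, T) = 8*(-12) = -96)
z(-2, 10)² = (-96)² = 9216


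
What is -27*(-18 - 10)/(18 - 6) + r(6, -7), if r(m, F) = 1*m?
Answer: 69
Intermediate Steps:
r(m, F) = m
-27*(-18 - 10)/(18 - 6) + r(6, -7) = -27*(-18 - 10)/(18 - 6) + 6 = -(-756)/12 + 6 = -27*(-7/3) + 6 = 63 + 6 = 69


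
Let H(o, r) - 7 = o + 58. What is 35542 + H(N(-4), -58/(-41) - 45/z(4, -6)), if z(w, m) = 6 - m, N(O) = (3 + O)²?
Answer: 35608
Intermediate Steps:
H(o, r) = 65 + o (H(o, r) = 7 + (o + 58) = 7 + (58 + o) = 65 + o)
35542 + H(N(-4), -58/(-41) - 45/z(4, -6)) = 35542 + (65 + (3 - 4)²) = 35542 + (65 + (-1)²) = 35542 + (65 + 1) = 35542 + 66 = 35608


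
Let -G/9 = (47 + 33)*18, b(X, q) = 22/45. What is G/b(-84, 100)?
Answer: -291600/11 ≈ -26509.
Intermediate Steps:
b(X, q) = 22/45 (b(X, q) = 22*(1/45) = 22/45)
G = -12960 (G = -9*(47 + 33)*18 = -720*18 = -9*1440 = -12960)
G/b(-84, 100) = -12960/22/45 = -12960*45/22 = -291600/11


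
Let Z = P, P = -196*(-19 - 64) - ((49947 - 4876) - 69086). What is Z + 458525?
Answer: 498808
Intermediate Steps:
P = 40283 (P = -196*(-83) - (45071 - 69086) = 16268 - 1*(-24015) = 16268 + 24015 = 40283)
Z = 40283
Z + 458525 = 40283 + 458525 = 498808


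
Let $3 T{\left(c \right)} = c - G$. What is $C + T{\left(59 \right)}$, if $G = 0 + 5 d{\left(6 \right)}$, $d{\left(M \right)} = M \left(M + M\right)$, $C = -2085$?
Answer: $- \frac{6556}{3} \approx -2185.3$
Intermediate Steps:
$d{\left(M \right)} = 2 M^{2}$ ($d{\left(M \right)} = M 2 M = 2 M^{2}$)
$G = 360$ ($G = 0 + 5 \cdot 2 \cdot 6^{2} = 0 + 5 \cdot 2 \cdot 36 = 0 + 5 \cdot 72 = 0 + 360 = 360$)
$T{\left(c \right)} = -120 + \frac{c}{3}$ ($T{\left(c \right)} = \frac{c - 360}{3} = \frac{-360 + c}{3} = -120 + \frac{c}{3}$)
$C + T{\left(59 \right)} = -2085 + \left(-120 + \frac{1}{3} \cdot 59\right) = -2085 + \left(-120 + \frac{59}{3}\right) = -2085 - \frac{301}{3} = - \frac{6556}{3}$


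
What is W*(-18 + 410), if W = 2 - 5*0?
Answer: 784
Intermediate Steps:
W = 2 (W = 2 + 0 = 2)
W*(-18 + 410) = 2*(-18 + 410) = 2*392 = 784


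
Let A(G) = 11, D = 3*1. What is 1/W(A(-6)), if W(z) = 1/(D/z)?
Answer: 3/11 ≈ 0.27273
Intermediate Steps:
D = 3
W(z) = z/3 (W(z) = 1/(3/z) = z/3)
1/W(A(-6)) = 1/((1/3)*11) = 1/(11/3) = 3/11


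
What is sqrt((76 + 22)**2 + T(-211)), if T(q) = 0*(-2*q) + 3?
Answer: sqrt(9607) ≈ 98.015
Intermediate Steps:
T(q) = 3 (T(q) = 0 + 3 = 3)
sqrt((76 + 22)**2 + T(-211)) = sqrt((76 + 22)**2 + 3) = sqrt(98**2 + 3) = sqrt(9604 + 3) = sqrt(9607)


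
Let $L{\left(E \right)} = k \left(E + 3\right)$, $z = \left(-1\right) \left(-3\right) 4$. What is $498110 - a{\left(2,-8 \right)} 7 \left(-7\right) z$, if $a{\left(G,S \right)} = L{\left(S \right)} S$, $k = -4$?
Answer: $404030$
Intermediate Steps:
$z = 12$ ($z = 3 \cdot 4 = 12$)
$L{\left(E \right)} = -12 - 4 E$ ($L{\left(E \right)} = - 4 \left(E + 3\right) = - 4 \left(3 + E\right) = -12 - 4 E$)
$a{\left(G,S \right)} = S \left(-12 - 4 S\right)$ ($a{\left(G,S \right)} = \left(-12 - 4 S\right) S = S \left(-12 - 4 S\right)$)
$498110 - a{\left(2,-8 \right)} 7 \left(-7\right) z = 498110 - 4 \left(-8\right) \left(-3 - -8\right) 7 \left(-7\right) 12 = 498110 - 4 \left(-8\right) \left(-3 + 8\right) \left(-49\right) 12 = 498110 - 4 \left(-8\right) 5 \left(-49\right) 12 = 498110 - \left(-160\right) \left(-49\right) 12 = 498110 - 7840 \cdot 12 = 498110 - 94080 = 404030$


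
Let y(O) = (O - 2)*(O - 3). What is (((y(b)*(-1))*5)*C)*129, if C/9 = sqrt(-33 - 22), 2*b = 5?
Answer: 5805*I*sqrt(55)/4 ≈ 10763.0*I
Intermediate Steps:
b = 5/2 (b = (1/2)*5 = 5/2 ≈ 2.5000)
C = 9*I*sqrt(55) (C = 9*sqrt(-33 - 22) = 9*sqrt(-55) = 9*(I*sqrt(55)) = 9*I*sqrt(55) ≈ 66.746*I)
y(O) = (-3 + O)*(-2 + O) (y(O) = (-2 + O)*(-3 + O) = (-3 + O)*(-2 + O))
(((y(b)*(-1))*5)*C)*129 = ((((6 + (5/2)**2 - 5*5/2)*(-1))*5)*(9*I*sqrt(55)))*129 = ((((6 + 25/4 - 25/2)*(-1))*5)*(9*I*sqrt(55)))*129 = ((-1/4*(-1)*5)*(9*I*sqrt(55)))*129 = (((1/4)*5)*(9*I*sqrt(55)))*129 = (5*(9*I*sqrt(55))/4)*129 = (45*I*sqrt(55)/4)*129 = 5805*I*sqrt(55)/4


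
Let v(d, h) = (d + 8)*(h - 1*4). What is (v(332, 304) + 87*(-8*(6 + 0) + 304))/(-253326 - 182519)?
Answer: -124272/435845 ≈ -0.28513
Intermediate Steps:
v(d, h) = (-4 + h)*(8 + d) (v(d, h) = (8 + d)*(h - 4) = (8 + d)*(-4 + h) = (-4 + h)*(8 + d))
(v(332, 304) + 87*(-8*(6 + 0) + 304))/(-253326 - 182519) = ((-32 - 4*332 + 8*304 + 332*304) + 87*(-8*(6 + 0) + 304))/(-253326 - 182519) = ((-32 - 1328 + 2432 + 100928) + 87*(-8*6 + 304))/(-435845) = (102000 + 87*(-48 + 304))*(-1/435845) = (102000 + 87*256)*(-1/435845) = (102000 + 22272)*(-1/435845) = 124272*(-1/435845) = -124272/435845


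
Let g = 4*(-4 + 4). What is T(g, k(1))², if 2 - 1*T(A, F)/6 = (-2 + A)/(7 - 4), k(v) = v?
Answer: 256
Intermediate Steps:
g = 0 (g = 4*0 = 0)
T(A, F) = 16 - 2*A (T(A, F) = 12 - 6*(-2 + A)/(7 - 4) = 12 - 6*(-2 + A)/3 = 12 - 6*(-⅔ + A/3) = 12 + (4 - 2*A) = 16 - 2*A)
T(g, k(1))² = (16 - 2*0)² = (16 + 0)² = 16² = 256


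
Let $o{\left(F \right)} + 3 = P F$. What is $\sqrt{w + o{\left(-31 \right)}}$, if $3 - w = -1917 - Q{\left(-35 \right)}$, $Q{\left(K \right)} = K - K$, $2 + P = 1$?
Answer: $2 \sqrt{487} \approx 44.136$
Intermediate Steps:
$P = -1$ ($P = -2 + 1 = -1$)
$Q{\left(K \right)} = 0$
$o{\left(F \right)} = -3 - F$
$w = 1920$ ($w = 3 - \left(-1917 - 0\right) = 3 - \left(-1917 + 0\right) = 3 - -1917 = 3 + 1917 = 1920$)
$\sqrt{w + o{\left(-31 \right)}} = \sqrt{1920 - -28} = \sqrt{1920 + \left(-3 + 31\right)} = \sqrt{1920 + 28} = \sqrt{1948} = 2 \sqrt{487}$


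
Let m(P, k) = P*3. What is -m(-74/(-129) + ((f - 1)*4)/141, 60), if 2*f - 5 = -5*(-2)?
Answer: -4596/2021 ≈ -2.2741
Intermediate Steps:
f = 15/2 (f = 5/2 + (-5*(-2))/2 = 5/2 + (1/2)*10 = 5/2 + 5 = 15/2 ≈ 7.5000)
m(P, k) = 3*P
-m(-74/(-129) + ((f - 1)*4)/141, 60) = -3*(-74/(-129) + ((15/2 - 1)*4)/141) = -3*(-74*(-1/129) + ((13/2)*4)*(1/141)) = -3*(74/129 + 26*(1/141)) = -3*(74/129 + 26/141) = -3*1532/2021 = -1*4596/2021 = -4596/2021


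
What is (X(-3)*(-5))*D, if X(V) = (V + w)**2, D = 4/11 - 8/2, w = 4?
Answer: 200/11 ≈ 18.182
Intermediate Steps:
D = -40/11 (D = 4*(1/11) - 8*1/2 = 4/11 - 4 = -40/11 ≈ -3.6364)
X(V) = (4 + V)**2 (X(V) = (V + 4)**2 = (4 + V)**2)
(X(-3)*(-5))*D = ((4 - 3)**2*(-5))*(-40/11) = (1**2*(-5))*(-40/11) = (1*(-5))*(-40/11) = -5*(-40/11) = 200/11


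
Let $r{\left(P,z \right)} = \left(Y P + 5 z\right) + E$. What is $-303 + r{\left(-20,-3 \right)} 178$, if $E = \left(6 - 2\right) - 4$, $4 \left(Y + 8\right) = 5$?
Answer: $21057$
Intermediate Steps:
$Y = - \frac{27}{4}$ ($Y = -8 + \frac{1}{4} \cdot 5 = -8 + \frac{5}{4} = - \frac{27}{4} \approx -6.75$)
$E = 0$ ($E = 4 - 4 = 0$)
$r{\left(P,z \right)} = 5 z - \frac{27 P}{4}$ ($r{\left(P,z \right)} = \left(- \frac{27 P}{4} + 5 z\right) + 0 = \left(5 z - \frac{27 P}{4}\right) + 0 = 5 z - \frac{27 P}{4}$)
$-303 + r{\left(-20,-3 \right)} 178 = -303 + \left(5 \left(-3\right) - -135\right) 178 = -303 + \left(-15 + 135\right) 178 = -303 + 120 \cdot 178 = -303 + 21360 = 21057$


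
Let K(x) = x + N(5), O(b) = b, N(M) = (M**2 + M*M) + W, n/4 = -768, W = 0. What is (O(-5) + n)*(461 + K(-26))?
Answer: -1492345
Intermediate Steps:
n = -3072 (n = 4*(-768) = -3072)
N(M) = 2*M**2 (N(M) = (M**2 + M*M) + 0 = (M**2 + M**2) + 0 = 2*M**2 + 0 = 2*M**2)
K(x) = 50 + x (K(x) = x + 2*5**2 = x + 2*25 = x + 50 = 50 + x)
(O(-5) + n)*(461 + K(-26)) = (-5 - 3072)*(461 + (50 - 26)) = -3077*(461 + 24) = -3077*485 = -1492345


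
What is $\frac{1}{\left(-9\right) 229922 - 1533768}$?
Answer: $- \frac{1}{3603066} \approx -2.7754 \cdot 10^{-7}$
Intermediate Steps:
$\frac{1}{\left(-9\right) 229922 - 1533768} = \frac{1}{-2069298 - 1533768} = \frac{1}{-3603066} = - \frac{1}{3603066}$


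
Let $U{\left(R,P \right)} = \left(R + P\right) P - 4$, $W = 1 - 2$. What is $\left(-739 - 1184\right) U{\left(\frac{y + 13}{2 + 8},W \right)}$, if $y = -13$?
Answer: $5769$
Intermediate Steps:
$W = -1$ ($W = 1 - 2 = -1$)
$U{\left(R,P \right)} = -4 + P \left(P + R\right)$ ($U{\left(R,P \right)} = \left(P + R\right) P - 4 = P \left(P + R\right) - 4 = -4 + P \left(P + R\right)$)
$\left(-739 - 1184\right) U{\left(\frac{y + 13}{2 + 8},W \right)} = \left(-739 - 1184\right) \left(-4 + \left(-1\right)^{2} - \frac{-13 + 13}{2 + 8}\right) = - 1923 \left(-4 + 1 - \frac{0}{10}\right) = - 1923 \left(-4 + 1 - 0 \cdot \frac{1}{10}\right) = - 1923 \left(-4 + 1 - 0\right) = - 1923 \left(-4 + 1 + 0\right) = \left(-1923\right) \left(-3\right) = 5769$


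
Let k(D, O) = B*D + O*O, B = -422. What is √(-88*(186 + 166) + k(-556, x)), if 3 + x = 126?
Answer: 7*√4465 ≈ 467.74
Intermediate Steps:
x = 123 (x = -3 + 126 = 123)
k(D, O) = O² - 422*D (k(D, O) = -422*D + O*O = -422*D + O² = O² - 422*D)
√(-88*(186 + 166) + k(-556, x)) = √(-88*(186 + 166) + (123² - 422*(-556))) = √(-88*352 + (15129 + 234632)) = √(-30976 + 249761) = √218785 = 7*√4465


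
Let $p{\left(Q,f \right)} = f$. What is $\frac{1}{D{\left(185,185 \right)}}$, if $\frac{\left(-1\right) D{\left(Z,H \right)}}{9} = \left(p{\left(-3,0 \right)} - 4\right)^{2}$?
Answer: $- \frac{1}{144} \approx -0.0069444$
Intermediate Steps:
$D{\left(Z,H \right)} = -144$ ($D{\left(Z,H \right)} = - 9 \left(0 - 4\right)^{2} = - 9 \left(-4\right)^{2} = \left(-9\right) 16 = -144$)
$\frac{1}{D{\left(185,185 \right)}} = \frac{1}{-144} = - \frac{1}{144}$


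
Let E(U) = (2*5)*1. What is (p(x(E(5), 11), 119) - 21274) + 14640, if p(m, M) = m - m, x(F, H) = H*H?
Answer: -6634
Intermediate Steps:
E(U) = 10 (E(U) = 10*1 = 10)
x(F, H) = H²
p(m, M) = 0
(p(x(E(5), 11), 119) - 21274) + 14640 = (0 - 21274) + 14640 = -21274 + 14640 = -6634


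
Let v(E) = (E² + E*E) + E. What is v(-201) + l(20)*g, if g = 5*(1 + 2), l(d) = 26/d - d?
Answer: 160641/2 ≈ 80321.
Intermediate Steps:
l(d) = -d + 26/d
g = 15 (g = 5*3 = 15)
v(E) = E + 2*E² (v(E) = (E² + E²) + E = 2*E² + E = E + 2*E²)
v(-201) + l(20)*g = -201*(1 + 2*(-201)) + (-1*20 + 26/20)*15 = -201*(1 - 402) + (-20 + 26*(1/20))*15 = -201*(-401) + (-20 + 13/10)*15 = 80601 - 187/10*15 = 80601 - 561/2 = 160641/2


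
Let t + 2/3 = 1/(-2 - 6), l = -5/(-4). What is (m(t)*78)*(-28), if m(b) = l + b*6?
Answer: 7644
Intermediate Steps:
l = 5/4 (l = -5*(-1/4) = 5/4 ≈ 1.2500)
t = -19/24 (t = -2/3 + 1/(-2 - 6) = -2/3 + 1/(-8) = -2/3 - 1/8 = -19/24 ≈ -0.79167)
m(b) = 5/4 + 6*b (m(b) = 5/4 + b*6 = 5/4 + 6*b)
(m(t)*78)*(-28) = ((5/4 + 6*(-19/24))*78)*(-28) = ((5/4 - 19/4)*78)*(-28) = -7/2*78*(-28) = -273*(-28) = 7644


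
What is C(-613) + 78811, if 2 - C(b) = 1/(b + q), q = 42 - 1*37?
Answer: 47918305/608 ≈ 78813.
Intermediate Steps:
q = 5 (q = 42 - 37 = 5)
C(b) = 2 - 1/(5 + b) (C(b) = 2 - 1/(b + 5) = 2 - 1/(5 + b))
C(-613) + 78811 = (9 + 2*(-613))/(5 - 613) + 78811 = (9 - 1226)/(-608) + 78811 = -1/608*(-1217) + 78811 = 1217/608 + 78811 = 47918305/608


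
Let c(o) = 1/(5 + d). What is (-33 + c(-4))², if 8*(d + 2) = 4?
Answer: 52441/49 ≈ 1070.2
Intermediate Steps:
d = -3/2 (d = -2 + (⅛)*4 = -2 + ½ = -3/2 ≈ -1.5000)
c(o) = 2/7 (c(o) = 1/(5 - 3/2) = 1/(7/2) = 2/7)
(-33 + c(-4))² = (-33 + 2/7)² = (-229/7)² = 52441/49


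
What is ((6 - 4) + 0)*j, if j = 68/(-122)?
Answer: -68/61 ≈ -1.1148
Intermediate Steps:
j = -34/61 (j = 68*(-1/122) = -34/61 ≈ -0.55738)
((6 - 4) + 0)*j = ((6 - 4) + 0)*(-34/61) = (2 + 0)*(-34/61) = 2*(-34/61) = -68/61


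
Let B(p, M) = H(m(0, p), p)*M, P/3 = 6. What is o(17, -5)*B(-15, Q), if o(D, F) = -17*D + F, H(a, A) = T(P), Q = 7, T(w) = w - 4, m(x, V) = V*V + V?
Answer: -28812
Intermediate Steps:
P = 18 (P = 3*6 = 18)
m(x, V) = V + V² (m(x, V) = V² + V = V + V²)
T(w) = -4 + w
H(a, A) = 14 (H(a, A) = -4 + 18 = 14)
B(p, M) = 14*M
o(D, F) = F - 17*D
o(17, -5)*B(-15, Q) = (-5 - 17*17)*(14*7) = (-5 - 289)*98 = -294*98 = -28812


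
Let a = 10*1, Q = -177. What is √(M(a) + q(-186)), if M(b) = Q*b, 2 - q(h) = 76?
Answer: 2*I*√461 ≈ 42.942*I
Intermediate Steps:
q(h) = -74 (q(h) = 2 - 1*76 = 2 - 76 = -74)
a = 10
M(b) = -177*b
√(M(a) + q(-186)) = √(-177*10 - 74) = √(-1770 - 74) = √(-1844) = 2*I*√461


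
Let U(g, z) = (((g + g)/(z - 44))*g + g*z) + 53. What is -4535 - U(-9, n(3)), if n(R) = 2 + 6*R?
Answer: -17605/4 ≈ -4401.3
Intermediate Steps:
U(g, z) = 53 + g*z + 2*g²/(-44 + z) (U(g, z) = (((2*g)/(-44 + z))*g + g*z) + 53 = ((2*g/(-44 + z))*g + g*z) + 53 = (2*g²/(-44 + z) + g*z) + 53 = (g*z + 2*g²/(-44 + z)) + 53 = 53 + g*z + 2*g²/(-44 + z))
-4535 - U(-9, n(3)) = -4535 - (-2332 + 2*(-9)² + 53*(2 + 6*3) - 9*(2 + 6*3)² - 44*(-9)*(2 + 6*3))/(-44 + (2 + 6*3)) = -4535 - (-2332 + 2*81 + 53*(2 + 18) - 9*(2 + 18)² - 44*(-9)*(2 + 18))/(-44 + (2 + 18)) = -4535 - (-2332 + 162 + 53*20 - 9*20² - 44*(-9)*20)/(-44 + 20) = -4535 - (-2332 + 162 + 1060 - 9*400 + 7920)/(-24) = -4535 - (-1)*(-2332 + 162 + 1060 - 3600 + 7920)/24 = -4535 - (-1)*3210/24 = -4535 - 1*(-535/4) = -4535 + 535/4 = -17605/4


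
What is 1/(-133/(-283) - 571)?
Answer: -283/161460 ≈ -0.0017528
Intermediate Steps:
1/(-133/(-283) - 571) = 1/(-133*(-1/283) - 571) = 1/(133/283 - 571) = 1/(-161460/283) = -283/161460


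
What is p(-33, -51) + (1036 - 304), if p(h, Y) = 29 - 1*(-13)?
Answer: 774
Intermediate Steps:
p(h, Y) = 42 (p(h, Y) = 29 + 13 = 42)
p(-33, -51) + (1036 - 304) = 42 + (1036 - 304) = 42 + 732 = 774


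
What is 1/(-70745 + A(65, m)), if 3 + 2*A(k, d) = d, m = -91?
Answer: -1/70792 ≈ -1.4126e-5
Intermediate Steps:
A(k, d) = -3/2 + d/2
1/(-70745 + A(65, m)) = 1/(-70745 + (-3/2 + (1/2)*(-91))) = 1/(-70745 + (-3/2 - 91/2)) = 1/(-70745 - 47) = 1/(-70792) = -1/70792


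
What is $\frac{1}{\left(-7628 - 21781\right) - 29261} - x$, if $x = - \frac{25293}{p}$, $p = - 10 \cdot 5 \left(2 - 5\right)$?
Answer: $\frac{24732336}{146675} \approx 168.62$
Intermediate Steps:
$p = 150$ ($p = - 10 \cdot 5 \left(-3\right) = \left(-10\right) \left(-15\right) = 150$)
$x = - \frac{8431}{50}$ ($x = - \frac{25293}{150} = \left(-25293\right) \frac{1}{150} = - \frac{8431}{50} \approx -168.62$)
$\frac{1}{\left(-7628 - 21781\right) - 29261} - x = \frac{1}{\left(-7628 - 21781\right) - 29261} - - \frac{8431}{50} = \frac{1}{\left(-7628 - 21781\right) - 29261} + \frac{8431}{50} = \frac{1}{-29409 - 29261} + \frac{8431}{50} = \frac{1}{-58670} + \frac{8431}{50} = - \frac{1}{58670} + \frac{8431}{50} = \frac{24732336}{146675}$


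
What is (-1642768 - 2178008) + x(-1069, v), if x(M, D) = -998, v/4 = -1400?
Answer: -3821774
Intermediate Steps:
v = -5600 (v = 4*(-1400) = -5600)
(-1642768 - 2178008) + x(-1069, v) = (-1642768 - 2178008) - 998 = -3820776 - 998 = -3821774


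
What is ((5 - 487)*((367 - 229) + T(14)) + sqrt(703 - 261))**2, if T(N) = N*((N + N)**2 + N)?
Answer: (5451420 - sqrt(442))**2 ≈ 2.9718e+13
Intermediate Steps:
T(N) = N*(N + 4*N**2) (T(N) = N*((2*N)**2 + N) = N*(4*N**2 + N) = N*(N + 4*N**2))
((5 - 487)*((367 - 229) + T(14)) + sqrt(703 - 261))**2 = ((5 - 487)*((367 - 229) + 14**2*(1 + 4*14)) + sqrt(703 - 261))**2 = (-482*(138 + 196*(1 + 56)) + sqrt(442))**2 = (-482*(138 + 196*57) + sqrt(442))**2 = (-482*(138 + 11172) + sqrt(442))**2 = (-482*11310 + sqrt(442))**2 = (-5451420 + sqrt(442))**2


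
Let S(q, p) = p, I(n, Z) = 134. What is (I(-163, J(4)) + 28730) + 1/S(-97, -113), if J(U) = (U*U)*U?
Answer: 3261631/113 ≈ 28864.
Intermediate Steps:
J(U) = U³ (J(U) = U²*U = U³)
(I(-163, J(4)) + 28730) + 1/S(-97, -113) = (134 + 28730) + 1/(-113) = 28864 - 1/113 = 3261631/113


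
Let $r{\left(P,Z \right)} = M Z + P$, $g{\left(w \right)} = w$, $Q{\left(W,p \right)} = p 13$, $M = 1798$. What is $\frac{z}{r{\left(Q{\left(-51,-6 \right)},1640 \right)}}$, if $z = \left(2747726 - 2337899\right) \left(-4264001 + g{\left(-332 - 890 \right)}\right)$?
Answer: $- \frac{1748003546421}{2948642} \approx -5.9282 \cdot 10^{5}$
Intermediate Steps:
$Q{\left(W,p \right)} = 13 p$
$r{\left(P,Z \right)} = P + 1798 Z$ ($r{\left(P,Z \right)} = 1798 Z + P = P + 1798 Z$)
$z = -1748003546421$ ($z = \left(2747726 - 2337899\right) \left(-4264001 - 1222\right) = 409827 \left(-4264001 - 1222\right) = 409827 \left(-4265223\right) = -1748003546421$)
$\frac{z}{r{\left(Q{\left(-51,-6 \right)},1640 \right)}} = - \frac{1748003546421}{13 \left(-6\right) + 1798 \cdot 1640} = - \frac{1748003546421}{-78 + 2948720} = - \frac{1748003546421}{2948642}$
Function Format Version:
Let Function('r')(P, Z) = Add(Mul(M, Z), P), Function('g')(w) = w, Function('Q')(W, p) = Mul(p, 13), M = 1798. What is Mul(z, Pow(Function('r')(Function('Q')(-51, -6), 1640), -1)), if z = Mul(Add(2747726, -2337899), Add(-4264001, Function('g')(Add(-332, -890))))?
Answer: Rational(-1748003546421, 2948642) ≈ -5.9282e+5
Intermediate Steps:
Function('Q')(W, p) = Mul(13, p)
Function('r')(P, Z) = Add(P, Mul(1798, Z)) (Function('r')(P, Z) = Add(Mul(1798, Z), P) = Add(P, Mul(1798, Z)))
z = -1748003546421 (z = Mul(Add(2747726, -2337899), Add(-4264001, Add(-332, -890))) = Mul(409827, Add(-4264001, -1222)) = Mul(409827, -4265223) = -1748003546421)
Mul(z, Pow(Function('r')(Function('Q')(-51, -6), 1640), -1)) = Mul(-1748003546421, Pow(Add(Mul(13, -6), Mul(1798, 1640)), -1)) = Mul(-1748003546421, Pow(Add(-78, 2948720), -1)) = Mul(-1748003546421, Pow(2948642, -1)) = Mul(-1748003546421, Rational(1, 2948642)) = Rational(-1748003546421, 2948642)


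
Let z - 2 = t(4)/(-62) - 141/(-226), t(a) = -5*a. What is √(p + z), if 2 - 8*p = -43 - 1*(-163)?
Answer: I*√579364673/7006 ≈ 3.4356*I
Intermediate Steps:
p = -59/4 (p = ¼ - (-43 - 1*(-163))/8 = ¼ - (-43 + 163)/8 = ¼ - ⅛*120 = ¼ - 15 = -59/4 ≈ -14.750)
z = 20643/7006 (z = 2 + (-5*4/(-62) - 141/(-226)) = 2 + (-20*(-1/62) - 141*(-1/226)) = 2 + (10/31 + 141/226) = 2 + 6631/7006 = 20643/7006 ≈ 2.9465)
√(p + z) = √(-59/4 + 20643/7006) = √(-165391/14012) = I*√579364673/7006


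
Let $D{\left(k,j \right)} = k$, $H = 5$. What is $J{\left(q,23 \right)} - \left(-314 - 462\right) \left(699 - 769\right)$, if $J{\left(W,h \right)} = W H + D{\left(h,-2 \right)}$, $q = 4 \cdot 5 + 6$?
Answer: $-54167$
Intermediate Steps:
$q = 26$ ($q = 20 + 6 = 26$)
$J{\left(W,h \right)} = h + 5 W$ ($J{\left(W,h \right)} = W 5 + h = 5 W + h = h + 5 W$)
$J{\left(q,23 \right)} - \left(-314 - 462\right) \left(699 - 769\right) = \left(23 + 5 \cdot 26\right) - \left(-314 - 462\right) \left(699 - 769\right) = \left(23 + 130\right) - \left(-314 - 462\right) \left(-70\right) = 153 - \left(-776\right) \left(-70\right) = 153 - 54320 = -54167$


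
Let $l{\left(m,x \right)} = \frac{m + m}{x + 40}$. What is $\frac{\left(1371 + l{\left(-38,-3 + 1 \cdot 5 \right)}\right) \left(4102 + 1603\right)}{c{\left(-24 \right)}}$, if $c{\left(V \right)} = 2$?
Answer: $\frac{23433695}{6} \approx 3.9056 \cdot 10^{6}$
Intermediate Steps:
$l{\left(m,x \right)} = \frac{2 m}{40 + x}$
$\frac{\left(1371 + l{\left(-38,-3 + 1 \cdot 5 \right)}\right) \left(4102 + 1603\right)}{c{\left(-24 \right)}} = \frac{\left(1371 + 2 \left(-38\right) \frac{1}{40 + \left(-3 + 1 \cdot 5\right)}\right) \left(4102 + 1603\right)}{2} = \left(1371 + 2 \left(-38\right) \frac{1}{40 + \left(-3 + 5\right)}\right) 5705 \cdot \frac{1}{2} = \left(1371 + 2 \left(-38\right) \frac{1}{40 + 2}\right) 5705 \cdot \frac{1}{2} = \left(1371 + 2 \left(-38\right) \frac{1}{42}\right) 5705 \cdot \frac{1}{2} = \left(1371 - \frac{38}{21}\right) 5705 \cdot \frac{1}{2} = \frac{28753}{21} \cdot 5705 \cdot \frac{1}{2} = \frac{23433695}{3} \cdot \frac{1}{2} = \frac{23433695}{6}$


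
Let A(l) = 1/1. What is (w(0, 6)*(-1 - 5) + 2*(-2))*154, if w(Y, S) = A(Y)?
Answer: -1540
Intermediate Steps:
A(l) = 1
w(Y, S) = 1
(w(0, 6)*(-1 - 5) + 2*(-2))*154 = (1*(-1 - 5) + 2*(-2))*154 = (1*(-6) - 4)*154 = (-6 - 4)*154 = -10*154 = -1540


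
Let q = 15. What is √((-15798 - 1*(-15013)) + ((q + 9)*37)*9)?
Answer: √7207 ≈ 84.894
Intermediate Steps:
√((-15798 - 1*(-15013)) + ((q + 9)*37)*9) = √((-15798 - 1*(-15013)) + ((15 + 9)*37)*9) = √((-15798 + 15013) + (24*37)*9) = √(-785 + 888*9) = √(-785 + 7992) = √7207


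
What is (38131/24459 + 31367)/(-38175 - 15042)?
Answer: -767243584/1301634603 ≈ -0.58945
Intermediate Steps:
(38131/24459 + 31367)/(-38175 - 15042) = (38131*(1/24459) + 31367)/(-53217) = (38131/24459 + 31367)*(-1/53217) = (767243584/24459)*(-1/53217) = -767243584/1301634603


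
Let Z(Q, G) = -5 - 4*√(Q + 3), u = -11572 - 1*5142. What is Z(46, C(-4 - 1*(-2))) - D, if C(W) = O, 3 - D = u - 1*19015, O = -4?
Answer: -35765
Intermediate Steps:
u = -16714 (u = -11572 - 5142 = -16714)
D = 35732 (D = 3 - (-16714 - 1*19015) = 3 - (-16714 - 19015) = 3 - 1*(-35729) = 3 + 35729 = 35732)
C(W) = -4
Z(Q, G) = -5 - 4*√(3 + Q)
Z(46, C(-4 - 1*(-2))) - D = (-5 - 4*√(3 + 46)) - 1*35732 = (-5 - 4*√49) - 35732 = (-5 - 4*7) - 35732 = (-5 - 28) - 35732 = -33 - 35732 = -35765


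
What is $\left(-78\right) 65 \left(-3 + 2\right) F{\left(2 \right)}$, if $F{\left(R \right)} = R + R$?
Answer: $20280$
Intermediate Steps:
$F{\left(R \right)} = 2 R$
$\left(-78\right) 65 \left(-3 + 2\right) F{\left(2 \right)} = \left(-78\right) 65 \left(-3 + 2\right) 2 \cdot 2 = - 5070 \left(\left(-1\right) 4\right) = \left(-5070\right) \left(-4\right) = 20280$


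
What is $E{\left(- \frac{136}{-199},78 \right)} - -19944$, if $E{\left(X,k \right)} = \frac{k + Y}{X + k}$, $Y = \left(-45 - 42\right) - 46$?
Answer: $\frac{312272207}{15658} \approx 19943.0$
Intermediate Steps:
$Y = -133$ ($Y = -87 - 46 = -133$)
$E{\left(X,k \right)} = \frac{-133 + k}{X + k}$ ($E{\left(X,k \right)} = \frac{k - 133}{X + k} = \frac{-133 + k}{X + k}$)
$E{\left(- \frac{136}{-199},78 \right)} - -19944 = \frac{-133 + 78}{- \frac{136}{-199} + 78} - -19944 = \frac{1}{\left(-136\right) \left(- \frac{1}{199}\right) + 78} \left(-55\right) + 19944 = \frac{1}{\frac{136}{199} + 78} \left(-55\right) + 19944 = \frac{1}{\frac{15658}{199}} \left(-55\right) + 19944 = \frac{199}{15658} \left(-55\right) + 19944 = - \frac{10945}{15658} + 19944 = \frac{312272207}{15658}$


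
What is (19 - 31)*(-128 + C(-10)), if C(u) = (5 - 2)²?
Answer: 1428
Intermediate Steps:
C(u) = 9 (C(u) = 3² = 9)
(19 - 31)*(-128 + C(-10)) = (19 - 31)*(-128 + 9) = -12*(-119) = 1428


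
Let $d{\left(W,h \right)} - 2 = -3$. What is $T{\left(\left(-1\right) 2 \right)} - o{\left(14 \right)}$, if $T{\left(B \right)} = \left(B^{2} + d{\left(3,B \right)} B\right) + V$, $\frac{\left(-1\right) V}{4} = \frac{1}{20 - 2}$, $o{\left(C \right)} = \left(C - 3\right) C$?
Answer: $- \frac{1334}{9} \approx -148.22$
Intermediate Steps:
$o{\left(C \right)} = C \left(-3 + C\right)$ ($o{\left(C \right)} = \left(-3 + C\right) C = C \left(-3 + C\right)$)
$V = - \frac{2}{9}$ ($V = - \frac{4}{20 - 2} = - \frac{4}{18} = \left(-4\right) \frac{1}{18} = - \frac{2}{9} \approx -0.22222$)
$d{\left(W,h \right)} = -1$ ($d{\left(W,h \right)} = 2 - 3 = -1$)
$T{\left(B \right)} = - \frac{2}{9} + B^{2} - B$ ($T{\left(B \right)} = \left(B^{2} - B\right) - \frac{2}{9} = - \frac{2}{9} + B^{2} - B$)
$T{\left(\left(-1\right) 2 \right)} - o{\left(14 \right)} = \left(- \frac{2}{9} + \left(\left(-1\right) 2\right)^{2} - \left(-1\right) 2\right) - 14 \left(-3 + 14\right) = \left(- \frac{2}{9} + \left(-2\right)^{2} - -2\right) - 14 \cdot 11 = \left(- \frac{2}{9} + 4 + 2\right) - 154 = \frac{52}{9} - 154 = - \frac{1334}{9}$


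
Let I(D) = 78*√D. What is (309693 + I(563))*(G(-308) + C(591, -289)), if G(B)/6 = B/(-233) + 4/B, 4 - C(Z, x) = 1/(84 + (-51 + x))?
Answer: 16865698990209/4592896 + 2123917107*√563/2296448 ≈ 3.6941e+6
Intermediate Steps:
C(Z, x) = 4 - 1/(33 + x) (C(Z, x) = 4 - 1/(84 + (-51 + x)) = 4 - 1/(33 + x))
G(B) = 24/B - 6*B/233 (G(B) = 6*(B/(-233) + 4/B) = 6*(B*(-1/233) + 4/B) = 6*(-B/233 + 4/B) = 6*(4/B - B/233) = 24/B - 6*B/233)
(309693 + I(563))*(G(-308) + C(591, -289)) = (309693 + 78*√563)*((24/(-308) - 6/233*(-308)) + (131 + 4*(-289))/(33 - 289)) = (309693 + 78*√563)*((24*(-1/308) + 1848/233) + (131 - 1156)/(-256)) = (309693 + 78*√563)*((-6/77 + 1848/233) - 1/256*(-1025)) = (309693 + 78*√563)*(140898/17941 + 1025/256) = (309693 + 78*√563)*(54459413/4592896) = 16865698990209/4592896 + 2123917107*√563/2296448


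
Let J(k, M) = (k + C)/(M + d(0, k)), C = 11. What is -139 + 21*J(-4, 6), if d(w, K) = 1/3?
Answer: -2200/19 ≈ -115.79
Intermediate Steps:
d(w, K) = 1/3
J(k, M) = (11 + k)/(1/3 + M) (J(k, M) = (k + 11)/(M + 1/3) = (11 + k)/(1/3 + M))
-139 + 21*J(-4, 6) = -139 + 21*(3*(11 - 4)/(1 + 3*6)) = -139 + 21*(3*7/(1 + 18)) = -139 + 21*(3*7/19) = -139 + 21*(3*(1/19)*7) = -139 + 21*(21/19) = -139 + 441/19 = -2200/19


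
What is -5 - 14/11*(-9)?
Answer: 71/11 ≈ 6.4545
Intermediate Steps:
-5 - 14/11*(-9) = -5 + 126/11 = 71/11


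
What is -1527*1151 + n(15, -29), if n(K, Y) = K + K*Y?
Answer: -1757997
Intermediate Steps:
-1527*1151 + n(15, -29) = -1527*1151 + 15*(1 - 29) = -1757577 + 15*(-28) = -1757577 - 420 = -1757997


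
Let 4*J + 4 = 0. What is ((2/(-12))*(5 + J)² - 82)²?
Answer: 64516/9 ≈ 7168.4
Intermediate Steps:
J = -1 (J = -1 + (¼)*0 = -1 + 0 = -1)
((2/(-12))*(5 + J)² - 82)² = ((2/(-12))*(5 - 1)² - 82)² = ((2*(-1/12))*4² - 82)² = (-⅙*16 - 82)² = (-8/3 - 82)² = (-254/3)² = 64516/9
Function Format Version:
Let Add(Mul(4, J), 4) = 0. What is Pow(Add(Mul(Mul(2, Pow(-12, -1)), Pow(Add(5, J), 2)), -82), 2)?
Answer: Rational(64516, 9) ≈ 7168.4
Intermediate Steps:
J = -1 (J = Add(-1, Mul(Rational(1, 4), 0)) = Add(-1, 0) = -1)
Pow(Add(Mul(Mul(2, Pow(-12, -1)), Pow(Add(5, J), 2)), -82), 2) = Pow(Add(Mul(Mul(2, Pow(-12, -1)), Pow(Add(5, -1), 2)), -82), 2) = Pow(Add(Mul(Mul(2, Rational(-1, 12)), Pow(4, 2)), -82), 2) = Pow(Add(Mul(Rational(-1, 6), 16), -82), 2) = Pow(Add(Rational(-8, 3), -82), 2) = Pow(Rational(-254, 3), 2) = Rational(64516, 9)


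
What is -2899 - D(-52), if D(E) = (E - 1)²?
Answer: -5708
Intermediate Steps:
D(E) = (-1 + E)²
-2899 - D(-52) = -2899 - (-1 - 52)² = -2899 - 1*(-53)² = -2899 - 1*2809 = -2899 - 2809 = -5708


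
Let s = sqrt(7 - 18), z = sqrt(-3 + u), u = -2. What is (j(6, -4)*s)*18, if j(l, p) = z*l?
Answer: -108*sqrt(55) ≈ -800.95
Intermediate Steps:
z = I*sqrt(5) (z = sqrt(-3 - 2) = sqrt(-5) = I*sqrt(5) ≈ 2.2361*I)
j(l, p) = I*l*sqrt(5) (j(l, p) = (I*sqrt(5))*l = I*l*sqrt(5))
s = I*sqrt(11) (s = sqrt(-11) = I*sqrt(11) ≈ 3.3166*I)
(j(6, -4)*s)*18 = ((I*6*sqrt(5))*(I*sqrt(11)))*18 = ((6*I*sqrt(5))*(I*sqrt(11)))*18 = -6*sqrt(55)*18 = -108*sqrt(55)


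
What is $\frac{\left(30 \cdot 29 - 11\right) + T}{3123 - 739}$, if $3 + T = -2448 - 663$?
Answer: $- \frac{2255}{2384} \approx -0.94589$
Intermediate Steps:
$T = -3114$ ($T = -3 - 3111 = -3114$)
$\frac{\left(30 \cdot 29 - 11\right) + T}{3123 - 739} = \frac{\left(30 \cdot 29 - 11\right) - 3114}{3123 - 739} = \frac{\left(870 - 11\right) - 3114}{2384} = \left(859 - 3114\right) \frac{1}{2384} = \left(-2255\right) \frac{1}{2384} = - \frac{2255}{2384}$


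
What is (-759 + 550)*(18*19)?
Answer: -71478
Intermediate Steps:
(-759 + 550)*(18*19) = -209*342 = -71478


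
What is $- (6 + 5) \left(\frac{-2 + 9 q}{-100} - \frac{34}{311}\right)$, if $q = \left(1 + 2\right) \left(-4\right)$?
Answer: $- \frac{33891}{3110} \approx -10.897$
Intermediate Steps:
$q = -12$ ($q = 3 \left(-4\right) = -12$)
$- (6 + 5) \left(\frac{-2 + 9 q}{-100} - \frac{34}{311}\right) = - (6 + 5) \left(\frac{-2 + 9 \left(-12\right)}{-100} - \frac{34}{311}\right) = \left(-1\right) 11 \left(\left(-2 - 108\right) \left(- \frac{1}{100}\right) - \frac{34}{311}\right) = - 11 \left(\left(-110\right) \left(- \frac{1}{100}\right) - \frac{34}{311}\right) = - 11 \left(\frac{11}{10} - \frac{34}{311}\right) = \left(-11\right) \frac{3081}{3110} = - \frac{33891}{3110}$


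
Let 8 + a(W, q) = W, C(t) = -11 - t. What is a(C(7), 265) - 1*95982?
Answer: -96008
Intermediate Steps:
a(W, q) = -8 + W
a(C(7), 265) - 1*95982 = (-8 + (-11 - 1*7)) - 1*95982 = (-8 + (-11 - 7)) - 95982 = (-8 - 18) - 95982 = -26 - 95982 = -96008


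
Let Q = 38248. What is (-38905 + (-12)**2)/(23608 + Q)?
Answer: -38761/61856 ≈ -0.62663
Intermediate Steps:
(-38905 + (-12)**2)/(23608 + Q) = (-38905 + (-12)**2)/(23608 + 38248) = (-38905 + 144)/61856 = -38761*1/61856 = -38761/61856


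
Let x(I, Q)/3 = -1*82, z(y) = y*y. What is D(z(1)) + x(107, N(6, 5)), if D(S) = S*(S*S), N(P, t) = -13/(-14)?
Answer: -245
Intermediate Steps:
N(P, t) = 13/14 (N(P, t) = -13*(-1/14) = 13/14)
z(y) = y**2
x(I, Q) = -246 (x(I, Q) = 3*(-1*82) = 3*(-82) = -246)
D(S) = S**3 (D(S) = S*S**2 = S**3)
D(z(1)) + x(107, N(6, 5)) = (1**2)**3 - 246 = 1**3 - 246 = 1 - 246 = -245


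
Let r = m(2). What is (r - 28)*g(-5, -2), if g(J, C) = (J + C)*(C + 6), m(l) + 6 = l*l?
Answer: 840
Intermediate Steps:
m(l) = -6 + l² (m(l) = -6 + l*l = -6 + l²)
r = -2 (r = -6 + 2² = -6 + 4 = -2)
g(J, C) = (6 + C)*(C + J) (g(J, C) = (C + J)*(6 + C) = (6 + C)*(C + J))
(r - 28)*g(-5, -2) = (-2 - 28)*((-2)² + 6*(-2) + 6*(-5) - 2*(-5)) = -30*(4 - 12 - 30 + 10) = -30*(-28) = 840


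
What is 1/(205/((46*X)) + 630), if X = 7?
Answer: 322/203065 ≈ 0.0015857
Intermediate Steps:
1/(205/((46*X)) + 630) = 1/(205/((46*7)) + 630) = 1/(205/322 + 630) = 1/(203065/322) = 322/203065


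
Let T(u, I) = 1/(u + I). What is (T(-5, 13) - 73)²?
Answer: 339889/64 ≈ 5310.8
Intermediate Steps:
T(u, I) = 1/(I + u)
(T(-5, 13) - 73)² = (1/(13 - 5) - 73)² = (1/8 - 73)² = (⅛ - 73)² = (-583/8)² = 339889/64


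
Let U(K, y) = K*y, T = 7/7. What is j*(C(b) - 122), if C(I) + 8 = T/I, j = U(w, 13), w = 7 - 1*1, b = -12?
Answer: -20293/2 ≈ -10147.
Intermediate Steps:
w = 6 (w = 7 - 1 = 6)
T = 1 (T = 7*(1/7) = 1)
j = 78 (j = 6*13 = 78)
C(I) = -8 + 1/I
j*(C(b) - 122) = 78*((-8 + 1/(-12)) - 122) = 78*((-8 - 1/12) - 122) = 78*(-97/12 - 122) = 78*(-1561/12) = -20293/2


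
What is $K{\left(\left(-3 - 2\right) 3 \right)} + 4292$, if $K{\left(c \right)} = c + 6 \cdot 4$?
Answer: $4301$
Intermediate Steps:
$K{\left(c \right)} = 24 + c$ ($K{\left(c \right)} = c + 24 = 24 + c$)
$K{\left(\left(-3 - 2\right) 3 \right)} + 4292 = \left(24 + \left(-3 - 2\right) 3\right) + 4292 = \left(24 - 15\right) + 4292 = 9 + 4292 = 4301$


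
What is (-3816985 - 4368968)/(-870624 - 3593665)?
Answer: 8185953/4464289 ≈ 1.8337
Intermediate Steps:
(-3816985 - 4368968)/(-870624 - 3593665) = -8185953/(-4464289) = -8185953*(-1/4464289) = 8185953/4464289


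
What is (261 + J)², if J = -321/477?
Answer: 1713297664/25281 ≈ 67770.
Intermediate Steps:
J = -107/159 (J = -321*1/477 = -107/159 ≈ -0.67296)
(261 + J)² = (261 - 107/159)² = (41392/159)² = 1713297664/25281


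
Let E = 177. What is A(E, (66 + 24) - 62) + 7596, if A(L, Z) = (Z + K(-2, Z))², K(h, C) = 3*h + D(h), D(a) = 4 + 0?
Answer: 8272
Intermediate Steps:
D(a) = 4
K(h, C) = 4 + 3*h (K(h, C) = 3*h + 4 = 4 + 3*h)
A(L, Z) = (-2 + Z)² (A(L, Z) = (Z + (4 + 3*(-2)))² = (Z + (4 - 6))² = (Z - 2)² = (-2 + Z)²)
A(E, (66 + 24) - 62) + 7596 = (-2 + ((66 + 24) - 62))² + 7596 = (-2 + (90 - 62))² + 7596 = (-2 + 28)² + 7596 = 26² + 7596 = 676 + 7596 = 8272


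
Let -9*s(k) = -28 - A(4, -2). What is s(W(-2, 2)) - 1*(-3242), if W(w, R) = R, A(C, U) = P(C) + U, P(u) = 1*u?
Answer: 9736/3 ≈ 3245.3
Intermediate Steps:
P(u) = u
A(C, U) = C + U
s(k) = 10/3 (s(k) = -(-28 - (4 - 2))/9 = -(-28 - 1*2)/9 = -(-28 - 2)/9 = -⅑*(-30) = 10/3)
s(W(-2, 2)) - 1*(-3242) = 10/3 - 1*(-3242) = 10/3 + 3242 = 9736/3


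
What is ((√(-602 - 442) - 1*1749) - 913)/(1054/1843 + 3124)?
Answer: -2453033/2879293 + 5529*I*√29/2879293 ≈ -0.85196 + 0.010341*I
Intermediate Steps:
((√(-602 - 442) - 1*1749) - 913)/(1054/1843 + 3124) = ((√(-1044) - 1749) - 913)/(1054*(1/1843) + 3124) = ((6*I*√29 - 1749) - 913)/(1054/1843 + 3124) = ((-1749 + 6*I*√29) - 913)/(5758586/1843) = (-2662 + 6*I*√29)*(1843/5758586) = -2453033/2879293 + 5529*I*√29/2879293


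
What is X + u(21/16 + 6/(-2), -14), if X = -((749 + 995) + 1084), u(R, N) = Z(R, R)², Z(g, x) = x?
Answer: -723239/256 ≈ -2825.2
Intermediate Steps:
u(R, N) = R²
X = -2828 (X = -(1744 + 1084) = -1*2828 = -2828)
X + u(21/16 + 6/(-2), -14) = -2828 + (21/16 + 6/(-2))² = -2828 + (21*(1/16) + 6*(-½))² = -2828 + (21/16 - 3)² = -2828 + (-27/16)² = -2828 + 729/256 = -723239/256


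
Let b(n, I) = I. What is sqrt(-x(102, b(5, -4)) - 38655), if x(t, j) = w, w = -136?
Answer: I*sqrt(38519) ≈ 196.26*I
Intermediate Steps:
x(t, j) = -136
sqrt(-x(102, b(5, -4)) - 38655) = sqrt(-1*(-136) - 38655) = sqrt(136 - 38655) = sqrt(-38519) = I*sqrt(38519)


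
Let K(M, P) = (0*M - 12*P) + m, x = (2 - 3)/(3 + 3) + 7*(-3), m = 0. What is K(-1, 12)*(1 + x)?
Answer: 2904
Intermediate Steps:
x = -127/6 (x = -1/6 - 21 = -127/6 ≈ -21.167)
K(M, P) = -12*P (K(M, P) = (0*M - 12*P) + 0 = (0 - 12*P) + 0 = -12*P + 0 = -12*P)
K(-1, 12)*(1 + x) = (-12*12)*(1 - 127/6) = -144*(-121/6) = 2904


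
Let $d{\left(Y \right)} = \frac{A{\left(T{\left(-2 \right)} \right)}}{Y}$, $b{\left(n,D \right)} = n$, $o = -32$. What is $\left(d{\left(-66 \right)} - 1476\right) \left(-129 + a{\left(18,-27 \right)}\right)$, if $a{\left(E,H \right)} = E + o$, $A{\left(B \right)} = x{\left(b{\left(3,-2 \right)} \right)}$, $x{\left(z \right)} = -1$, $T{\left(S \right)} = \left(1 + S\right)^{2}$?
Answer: $\frac{1266395}{6} \approx 2.1107 \cdot 10^{5}$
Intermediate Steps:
$A{\left(B \right)} = -1$
$a{\left(E,H \right)} = -32 + E$ ($a{\left(E,H \right)} = E - 32 = -32 + E$)
$d{\left(Y \right)} = - \frac{1}{Y}$
$\left(d{\left(-66 \right)} - 1476\right) \left(-129 + a{\left(18,-27 \right)}\right) = \left(- \frac{1}{-66} - 1476\right) \left(-129 + \left(-32 + 18\right)\right) = \left(\left(-1\right) \left(- \frac{1}{66}\right) - 1476\right) \left(-129 - 14\right) = \left(\frac{1}{66} - 1476\right) \left(-143\right) = \left(- \frac{97415}{66}\right) \left(-143\right) = \frac{1266395}{6}$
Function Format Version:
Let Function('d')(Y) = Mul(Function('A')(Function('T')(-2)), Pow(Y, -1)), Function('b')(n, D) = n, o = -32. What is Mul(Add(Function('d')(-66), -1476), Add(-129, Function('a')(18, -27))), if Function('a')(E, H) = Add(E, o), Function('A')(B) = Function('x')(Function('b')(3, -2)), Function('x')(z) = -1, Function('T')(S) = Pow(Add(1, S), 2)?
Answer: Rational(1266395, 6) ≈ 2.1107e+5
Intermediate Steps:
Function('A')(B) = -1
Function('a')(E, H) = Add(-32, E) (Function('a')(E, H) = Add(E, -32) = Add(-32, E))
Function('d')(Y) = Mul(-1, Pow(Y, -1))
Mul(Add(Function('d')(-66), -1476), Add(-129, Function('a')(18, -27))) = Mul(Add(Mul(-1, Pow(-66, -1)), -1476), Add(-129, Add(-32, 18))) = Mul(Add(Mul(-1, Rational(-1, 66)), -1476), Add(-129, -14)) = Mul(Add(Rational(1, 66), -1476), -143) = Mul(Rational(-97415, 66), -143) = Rational(1266395, 6)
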